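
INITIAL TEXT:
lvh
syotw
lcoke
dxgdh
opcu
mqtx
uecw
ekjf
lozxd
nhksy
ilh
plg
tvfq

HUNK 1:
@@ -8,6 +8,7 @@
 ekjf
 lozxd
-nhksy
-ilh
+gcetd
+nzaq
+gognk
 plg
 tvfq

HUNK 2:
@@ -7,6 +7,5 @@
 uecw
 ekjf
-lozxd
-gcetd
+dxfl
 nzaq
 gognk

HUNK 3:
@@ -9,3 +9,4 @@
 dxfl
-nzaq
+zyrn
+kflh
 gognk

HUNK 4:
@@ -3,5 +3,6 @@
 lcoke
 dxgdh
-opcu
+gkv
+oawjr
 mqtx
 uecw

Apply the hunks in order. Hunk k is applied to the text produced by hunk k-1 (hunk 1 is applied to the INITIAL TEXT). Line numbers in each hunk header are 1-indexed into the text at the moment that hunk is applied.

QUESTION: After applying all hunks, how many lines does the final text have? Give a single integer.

Hunk 1: at line 8 remove [nhksy,ilh] add [gcetd,nzaq,gognk] -> 14 lines: lvh syotw lcoke dxgdh opcu mqtx uecw ekjf lozxd gcetd nzaq gognk plg tvfq
Hunk 2: at line 7 remove [lozxd,gcetd] add [dxfl] -> 13 lines: lvh syotw lcoke dxgdh opcu mqtx uecw ekjf dxfl nzaq gognk plg tvfq
Hunk 3: at line 9 remove [nzaq] add [zyrn,kflh] -> 14 lines: lvh syotw lcoke dxgdh opcu mqtx uecw ekjf dxfl zyrn kflh gognk plg tvfq
Hunk 4: at line 3 remove [opcu] add [gkv,oawjr] -> 15 lines: lvh syotw lcoke dxgdh gkv oawjr mqtx uecw ekjf dxfl zyrn kflh gognk plg tvfq
Final line count: 15

Answer: 15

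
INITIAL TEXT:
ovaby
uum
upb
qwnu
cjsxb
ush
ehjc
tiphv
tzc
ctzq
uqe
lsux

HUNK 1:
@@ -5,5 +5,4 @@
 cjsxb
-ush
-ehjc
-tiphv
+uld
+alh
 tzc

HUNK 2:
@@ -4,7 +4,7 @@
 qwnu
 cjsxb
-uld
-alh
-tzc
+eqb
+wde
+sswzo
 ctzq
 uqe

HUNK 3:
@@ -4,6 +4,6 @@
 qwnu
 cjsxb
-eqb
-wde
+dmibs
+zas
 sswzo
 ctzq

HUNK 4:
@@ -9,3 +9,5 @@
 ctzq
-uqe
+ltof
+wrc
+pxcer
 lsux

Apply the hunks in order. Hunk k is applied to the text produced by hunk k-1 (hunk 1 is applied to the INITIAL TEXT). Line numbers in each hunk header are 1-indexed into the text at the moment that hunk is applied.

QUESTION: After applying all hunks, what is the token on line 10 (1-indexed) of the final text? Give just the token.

Hunk 1: at line 5 remove [ush,ehjc,tiphv] add [uld,alh] -> 11 lines: ovaby uum upb qwnu cjsxb uld alh tzc ctzq uqe lsux
Hunk 2: at line 4 remove [uld,alh,tzc] add [eqb,wde,sswzo] -> 11 lines: ovaby uum upb qwnu cjsxb eqb wde sswzo ctzq uqe lsux
Hunk 3: at line 4 remove [eqb,wde] add [dmibs,zas] -> 11 lines: ovaby uum upb qwnu cjsxb dmibs zas sswzo ctzq uqe lsux
Hunk 4: at line 9 remove [uqe] add [ltof,wrc,pxcer] -> 13 lines: ovaby uum upb qwnu cjsxb dmibs zas sswzo ctzq ltof wrc pxcer lsux
Final line 10: ltof

Answer: ltof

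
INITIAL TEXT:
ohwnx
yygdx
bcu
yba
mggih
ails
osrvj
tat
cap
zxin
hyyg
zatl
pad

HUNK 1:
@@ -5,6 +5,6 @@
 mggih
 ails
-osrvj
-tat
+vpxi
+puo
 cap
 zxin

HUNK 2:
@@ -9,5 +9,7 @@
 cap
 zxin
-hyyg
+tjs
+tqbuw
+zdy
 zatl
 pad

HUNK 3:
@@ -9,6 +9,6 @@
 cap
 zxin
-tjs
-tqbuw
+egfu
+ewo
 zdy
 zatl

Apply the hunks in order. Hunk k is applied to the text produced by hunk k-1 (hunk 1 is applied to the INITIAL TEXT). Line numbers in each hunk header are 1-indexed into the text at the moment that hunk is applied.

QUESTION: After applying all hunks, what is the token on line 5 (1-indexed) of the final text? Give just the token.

Answer: mggih

Derivation:
Hunk 1: at line 5 remove [osrvj,tat] add [vpxi,puo] -> 13 lines: ohwnx yygdx bcu yba mggih ails vpxi puo cap zxin hyyg zatl pad
Hunk 2: at line 9 remove [hyyg] add [tjs,tqbuw,zdy] -> 15 lines: ohwnx yygdx bcu yba mggih ails vpxi puo cap zxin tjs tqbuw zdy zatl pad
Hunk 3: at line 9 remove [tjs,tqbuw] add [egfu,ewo] -> 15 lines: ohwnx yygdx bcu yba mggih ails vpxi puo cap zxin egfu ewo zdy zatl pad
Final line 5: mggih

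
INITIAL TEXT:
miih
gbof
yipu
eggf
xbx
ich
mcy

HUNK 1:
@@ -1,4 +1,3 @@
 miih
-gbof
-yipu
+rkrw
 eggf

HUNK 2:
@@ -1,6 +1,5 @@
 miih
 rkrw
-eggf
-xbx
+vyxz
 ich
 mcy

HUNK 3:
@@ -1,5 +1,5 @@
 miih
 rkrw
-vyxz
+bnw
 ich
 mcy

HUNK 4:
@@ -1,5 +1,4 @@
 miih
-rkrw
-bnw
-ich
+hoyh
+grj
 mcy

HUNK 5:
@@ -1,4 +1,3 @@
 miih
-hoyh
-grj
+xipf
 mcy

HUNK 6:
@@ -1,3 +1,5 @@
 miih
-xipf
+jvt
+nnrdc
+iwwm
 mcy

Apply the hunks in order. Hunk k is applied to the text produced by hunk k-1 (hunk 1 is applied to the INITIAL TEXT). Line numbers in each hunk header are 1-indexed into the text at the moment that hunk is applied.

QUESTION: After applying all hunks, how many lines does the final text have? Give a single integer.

Hunk 1: at line 1 remove [gbof,yipu] add [rkrw] -> 6 lines: miih rkrw eggf xbx ich mcy
Hunk 2: at line 1 remove [eggf,xbx] add [vyxz] -> 5 lines: miih rkrw vyxz ich mcy
Hunk 3: at line 1 remove [vyxz] add [bnw] -> 5 lines: miih rkrw bnw ich mcy
Hunk 4: at line 1 remove [rkrw,bnw,ich] add [hoyh,grj] -> 4 lines: miih hoyh grj mcy
Hunk 5: at line 1 remove [hoyh,grj] add [xipf] -> 3 lines: miih xipf mcy
Hunk 6: at line 1 remove [xipf] add [jvt,nnrdc,iwwm] -> 5 lines: miih jvt nnrdc iwwm mcy
Final line count: 5

Answer: 5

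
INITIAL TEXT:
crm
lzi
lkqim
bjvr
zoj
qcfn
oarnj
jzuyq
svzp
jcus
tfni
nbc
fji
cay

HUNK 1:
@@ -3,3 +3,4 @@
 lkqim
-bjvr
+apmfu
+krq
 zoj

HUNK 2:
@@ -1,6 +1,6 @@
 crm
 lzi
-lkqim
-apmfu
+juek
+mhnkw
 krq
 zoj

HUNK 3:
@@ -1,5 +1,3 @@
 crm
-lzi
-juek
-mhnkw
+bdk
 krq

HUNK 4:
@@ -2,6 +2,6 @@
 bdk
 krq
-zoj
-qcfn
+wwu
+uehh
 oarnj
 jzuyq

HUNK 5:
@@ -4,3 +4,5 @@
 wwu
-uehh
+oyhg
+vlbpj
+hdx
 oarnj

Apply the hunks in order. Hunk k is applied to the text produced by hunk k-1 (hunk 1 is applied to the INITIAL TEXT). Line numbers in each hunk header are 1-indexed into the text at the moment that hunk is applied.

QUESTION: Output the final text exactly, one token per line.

Answer: crm
bdk
krq
wwu
oyhg
vlbpj
hdx
oarnj
jzuyq
svzp
jcus
tfni
nbc
fji
cay

Derivation:
Hunk 1: at line 3 remove [bjvr] add [apmfu,krq] -> 15 lines: crm lzi lkqim apmfu krq zoj qcfn oarnj jzuyq svzp jcus tfni nbc fji cay
Hunk 2: at line 1 remove [lkqim,apmfu] add [juek,mhnkw] -> 15 lines: crm lzi juek mhnkw krq zoj qcfn oarnj jzuyq svzp jcus tfni nbc fji cay
Hunk 3: at line 1 remove [lzi,juek,mhnkw] add [bdk] -> 13 lines: crm bdk krq zoj qcfn oarnj jzuyq svzp jcus tfni nbc fji cay
Hunk 4: at line 2 remove [zoj,qcfn] add [wwu,uehh] -> 13 lines: crm bdk krq wwu uehh oarnj jzuyq svzp jcus tfni nbc fji cay
Hunk 5: at line 4 remove [uehh] add [oyhg,vlbpj,hdx] -> 15 lines: crm bdk krq wwu oyhg vlbpj hdx oarnj jzuyq svzp jcus tfni nbc fji cay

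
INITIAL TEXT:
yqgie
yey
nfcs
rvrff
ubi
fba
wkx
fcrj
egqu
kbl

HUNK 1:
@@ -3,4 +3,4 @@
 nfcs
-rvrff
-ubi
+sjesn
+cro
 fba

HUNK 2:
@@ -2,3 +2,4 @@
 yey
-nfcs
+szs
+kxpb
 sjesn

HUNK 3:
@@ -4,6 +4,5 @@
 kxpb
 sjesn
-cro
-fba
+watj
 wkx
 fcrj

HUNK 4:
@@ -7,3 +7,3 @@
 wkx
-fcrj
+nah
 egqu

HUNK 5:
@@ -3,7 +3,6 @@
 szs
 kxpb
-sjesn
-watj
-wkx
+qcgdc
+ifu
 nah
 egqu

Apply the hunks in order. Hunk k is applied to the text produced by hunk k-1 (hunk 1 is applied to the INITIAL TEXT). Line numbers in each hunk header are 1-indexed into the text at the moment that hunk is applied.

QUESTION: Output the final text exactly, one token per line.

Hunk 1: at line 3 remove [rvrff,ubi] add [sjesn,cro] -> 10 lines: yqgie yey nfcs sjesn cro fba wkx fcrj egqu kbl
Hunk 2: at line 2 remove [nfcs] add [szs,kxpb] -> 11 lines: yqgie yey szs kxpb sjesn cro fba wkx fcrj egqu kbl
Hunk 3: at line 4 remove [cro,fba] add [watj] -> 10 lines: yqgie yey szs kxpb sjesn watj wkx fcrj egqu kbl
Hunk 4: at line 7 remove [fcrj] add [nah] -> 10 lines: yqgie yey szs kxpb sjesn watj wkx nah egqu kbl
Hunk 5: at line 3 remove [sjesn,watj,wkx] add [qcgdc,ifu] -> 9 lines: yqgie yey szs kxpb qcgdc ifu nah egqu kbl

Answer: yqgie
yey
szs
kxpb
qcgdc
ifu
nah
egqu
kbl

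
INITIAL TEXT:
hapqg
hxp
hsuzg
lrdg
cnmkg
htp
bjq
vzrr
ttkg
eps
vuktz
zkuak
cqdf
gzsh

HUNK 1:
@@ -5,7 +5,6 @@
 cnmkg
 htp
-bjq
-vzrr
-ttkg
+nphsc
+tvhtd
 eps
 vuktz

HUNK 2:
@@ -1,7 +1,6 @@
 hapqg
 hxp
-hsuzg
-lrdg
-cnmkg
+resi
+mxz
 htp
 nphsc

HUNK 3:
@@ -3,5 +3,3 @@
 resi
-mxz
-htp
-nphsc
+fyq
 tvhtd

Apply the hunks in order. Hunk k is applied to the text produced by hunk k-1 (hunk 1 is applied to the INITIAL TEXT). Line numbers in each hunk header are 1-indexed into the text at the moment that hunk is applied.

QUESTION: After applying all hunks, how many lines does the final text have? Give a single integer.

Answer: 10

Derivation:
Hunk 1: at line 5 remove [bjq,vzrr,ttkg] add [nphsc,tvhtd] -> 13 lines: hapqg hxp hsuzg lrdg cnmkg htp nphsc tvhtd eps vuktz zkuak cqdf gzsh
Hunk 2: at line 1 remove [hsuzg,lrdg,cnmkg] add [resi,mxz] -> 12 lines: hapqg hxp resi mxz htp nphsc tvhtd eps vuktz zkuak cqdf gzsh
Hunk 3: at line 3 remove [mxz,htp,nphsc] add [fyq] -> 10 lines: hapqg hxp resi fyq tvhtd eps vuktz zkuak cqdf gzsh
Final line count: 10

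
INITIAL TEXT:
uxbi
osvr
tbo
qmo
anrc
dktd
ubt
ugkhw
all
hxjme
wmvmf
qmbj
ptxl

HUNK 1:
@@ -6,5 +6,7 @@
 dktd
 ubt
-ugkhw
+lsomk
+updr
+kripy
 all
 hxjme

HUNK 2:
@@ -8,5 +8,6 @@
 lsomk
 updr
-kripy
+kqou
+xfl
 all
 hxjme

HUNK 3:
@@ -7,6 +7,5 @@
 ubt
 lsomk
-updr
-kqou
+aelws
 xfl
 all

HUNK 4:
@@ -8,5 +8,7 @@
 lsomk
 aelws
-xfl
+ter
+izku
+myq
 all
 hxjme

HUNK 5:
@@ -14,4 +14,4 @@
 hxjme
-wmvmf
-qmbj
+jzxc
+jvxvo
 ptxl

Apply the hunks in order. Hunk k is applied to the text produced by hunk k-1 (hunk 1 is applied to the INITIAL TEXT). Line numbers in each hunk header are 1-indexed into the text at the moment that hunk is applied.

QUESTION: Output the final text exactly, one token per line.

Answer: uxbi
osvr
tbo
qmo
anrc
dktd
ubt
lsomk
aelws
ter
izku
myq
all
hxjme
jzxc
jvxvo
ptxl

Derivation:
Hunk 1: at line 6 remove [ugkhw] add [lsomk,updr,kripy] -> 15 lines: uxbi osvr tbo qmo anrc dktd ubt lsomk updr kripy all hxjme wmvmf qmbj ptxl
Hunk 2: at line 8 remove [kripy] add [kqou,xfl] -> 16 lines: uxbi osvr tbo qmo anrc dktd ubt lsomk updr kqou xfl all hxjme wmvmf qmbj ptxl
Hunk 3: at line 7 remove [updr,kqou] add [aelws] -> 15 lines: uxbi osvr tbo qmo anrc dktd ubt lsomk aelws xfl all hxjme wmvmf qmbj ptxl
Hunk 4: at line 8 remove [xfl] add [ter,izku,myq] -> 17 lines: uxbi osvr tbo qmo anrc dktd ubt lsomk aelws ter izku myq all hxjme wmvmf qmbj ptxl
Hunk 5: at line 14 remove [wmvmf,qmbj] add [jzxc,jvxvo] -> 17 lines: uxbi osvr tbo qmo anrc dktd ubt lsomk aelws ter izku myq all hxjme jzxc jvxvo ptxl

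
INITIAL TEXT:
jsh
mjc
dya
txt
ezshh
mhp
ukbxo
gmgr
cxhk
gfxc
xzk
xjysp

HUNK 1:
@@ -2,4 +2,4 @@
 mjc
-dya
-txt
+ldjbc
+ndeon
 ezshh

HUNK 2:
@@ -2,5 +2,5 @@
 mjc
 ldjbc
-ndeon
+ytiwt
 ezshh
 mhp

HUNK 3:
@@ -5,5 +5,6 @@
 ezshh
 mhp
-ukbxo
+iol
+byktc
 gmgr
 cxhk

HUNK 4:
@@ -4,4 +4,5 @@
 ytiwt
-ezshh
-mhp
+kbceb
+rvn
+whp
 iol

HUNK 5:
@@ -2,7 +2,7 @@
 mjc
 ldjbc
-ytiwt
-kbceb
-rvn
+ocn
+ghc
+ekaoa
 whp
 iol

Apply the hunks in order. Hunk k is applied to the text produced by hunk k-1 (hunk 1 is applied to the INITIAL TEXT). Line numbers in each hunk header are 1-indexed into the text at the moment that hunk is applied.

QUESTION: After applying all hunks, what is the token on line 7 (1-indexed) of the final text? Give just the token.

Answer: whp

Derivation:
Hunk 1: at line 2 remove [dya,txt] add [ldjbc,ndeon] -> 12 lines: jsh mjc ldjbc ndeon ezshh mhp ukbxo gmgr cxhk gfxc xzk xjysp
Hunk 2: at line 2 remove [ndeon] add [ytiwt] -> 12 lines: jsh mjc ldjbc ytiwt ezshh mhp ukbxo gmgr cxhk gfxc xzk xjysp
Hunk 3: at line 5 remove [ukbxo] add [iol,byktc] -> 13 lines: jsh mjc ldjbc ytiwt ezshh mhp iol byktc gmgr cxhk gfxc xzk xjysp
Hunk 4: at line 4 remove [ezshh,mhp] add [kbceb,rvn,whp] -> 14 lines: jsh mjc ldjbc ytiwt kbceb rvn whp iol byktc gmgr cxhk gfxc xzk xjysp
Hunk 5: at line 2 remove [ytiwt,kbceb,rvn] add [ocn,ghc,ekaoa] -> 14 lines: jsh mjc ldjbc ocn ghc ekaoa whp iol byktc gmgr cxhk gfxc xzk xjysp
Final line 7: whp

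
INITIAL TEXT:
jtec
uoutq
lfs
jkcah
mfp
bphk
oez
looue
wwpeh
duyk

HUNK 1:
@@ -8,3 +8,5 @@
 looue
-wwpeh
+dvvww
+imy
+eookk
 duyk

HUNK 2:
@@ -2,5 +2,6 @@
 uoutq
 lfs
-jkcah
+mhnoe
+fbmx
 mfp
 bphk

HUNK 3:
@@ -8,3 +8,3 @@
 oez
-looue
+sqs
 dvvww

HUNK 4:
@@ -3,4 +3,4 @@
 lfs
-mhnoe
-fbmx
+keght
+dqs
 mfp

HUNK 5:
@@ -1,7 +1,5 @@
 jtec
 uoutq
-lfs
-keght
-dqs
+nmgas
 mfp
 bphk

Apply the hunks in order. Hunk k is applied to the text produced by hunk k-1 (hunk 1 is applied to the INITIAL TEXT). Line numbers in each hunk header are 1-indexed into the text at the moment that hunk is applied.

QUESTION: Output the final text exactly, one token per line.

Hunk 1: at line 8 remove [wwpeh] add [dvvww,imy,eookk] -> 12 lines: jtec uoutq lfs jkcah mfp bphk oez looue dvvww imy eookk duyk
Hunk 2: at line 2 remove [jkcah] add [mhnoe,fbmx] -> 13 lines: jtec uoutq lfs mhnoe fbmx mfp bphk oez looue dvvww imy eookk duyk
Hunk 3: at line 8 remove [looue] add [sqs] -> 13 lines: jtec uoutq lfs mhnoe fbmx mfp bphk oez sqs dvvww imy eookk duyk
Hunk 4: at line 3 remove [mhnoe,fbmx] add [keght,dqs] -> 13 lines: jtec uoutq lfs keght dqs mfp bphk oez sqs dvvww imy eookk duyk
Hunk 5: at line 1 remove [lfs,keght,dqs] add [nmgas] -> 11 lines: jtec uoutq nmgas mfp bphk oez sqs dvvww imy eookk duyk

Answer: jtec
uoutq
nmgas
mfp
bphk
oez
sqs
dvvww
imy
eookk
duyk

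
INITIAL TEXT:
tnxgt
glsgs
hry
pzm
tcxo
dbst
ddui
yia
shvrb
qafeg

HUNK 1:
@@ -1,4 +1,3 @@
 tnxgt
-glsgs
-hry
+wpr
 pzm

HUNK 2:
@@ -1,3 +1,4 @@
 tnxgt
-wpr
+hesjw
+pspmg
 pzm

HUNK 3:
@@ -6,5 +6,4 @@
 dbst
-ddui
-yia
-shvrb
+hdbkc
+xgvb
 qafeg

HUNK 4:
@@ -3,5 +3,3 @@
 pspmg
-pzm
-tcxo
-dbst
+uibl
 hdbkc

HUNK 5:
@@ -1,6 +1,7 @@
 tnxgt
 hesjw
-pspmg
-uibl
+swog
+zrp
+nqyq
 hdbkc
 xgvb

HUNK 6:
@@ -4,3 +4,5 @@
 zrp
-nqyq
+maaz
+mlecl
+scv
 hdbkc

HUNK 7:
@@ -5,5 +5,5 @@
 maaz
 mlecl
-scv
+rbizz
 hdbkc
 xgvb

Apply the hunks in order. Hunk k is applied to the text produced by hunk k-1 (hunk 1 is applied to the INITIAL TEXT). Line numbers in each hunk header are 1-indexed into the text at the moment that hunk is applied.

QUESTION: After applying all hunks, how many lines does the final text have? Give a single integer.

Hunk 1: at line 1 remove [glsgs,hry] add [wpr] -> 9 lines: tnxgt wpr pzm tcxo dbst ddui yia shvrb qafeg
Hunk 2: at line 1 remove [wpr] add [hesjw,pspmg] -> 10 lines: tnxgt hesjw pspmg pzm tcxo dbst ddui yia shvrb qafeg
Hunk 3: at line 6 remove [ddui,yia,shvrb] add [hdbkc,xgvb] -> 9 lines: tnxgt hesjw pspmg pzm tcxo dbst hdbkc xgvb qafeg
Hunk 4: at line 3 remove [pzm,tcxo,dbst] add [uibl] -> 7 lines: tnxgt hesjw pspmg uibl hdbkc xgvb qafeg
Hunk 5: at line 1 remove [pspmg,uibl] add [swog,zrp,nqyq] -> 8 lines: tnxgt hesjw swog zrp nqyq hdbkc xgvb qafeg
Hunk 6: at line 4 remove [nqyq] add [maaz,mlecl,scv] -> 10 lines: tnxgt hesjw swog zrp maaz mlecl scv hdbkc xgvb qafeg
Hunk 7: at line 5 remove [scv] add [rbizz] -> 10 lines: tnxgt hesjw swog zrp maaz mlecl rbizz hdbkc xgvb qafeg
Final line count: 10

Answer: 10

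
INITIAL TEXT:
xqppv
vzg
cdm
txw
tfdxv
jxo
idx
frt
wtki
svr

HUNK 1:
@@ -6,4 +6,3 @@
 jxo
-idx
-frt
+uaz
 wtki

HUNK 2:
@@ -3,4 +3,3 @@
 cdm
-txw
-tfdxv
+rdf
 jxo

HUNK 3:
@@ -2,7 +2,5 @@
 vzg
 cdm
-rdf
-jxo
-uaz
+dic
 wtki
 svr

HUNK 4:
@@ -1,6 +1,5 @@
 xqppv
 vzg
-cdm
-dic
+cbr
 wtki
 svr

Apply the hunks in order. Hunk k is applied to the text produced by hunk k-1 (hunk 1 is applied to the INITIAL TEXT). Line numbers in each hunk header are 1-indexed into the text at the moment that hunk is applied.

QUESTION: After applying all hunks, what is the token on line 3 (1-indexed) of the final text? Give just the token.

Hunk 1: at line 6 remove [idx,frt] add [uaz] -> 9 lines: xqppv vzg cdm txw tfdxv jxo uaz wtki svr
Hunk 2: at line 3 remove [txw,tfdxv] add [rdf] -> 8 lines: xqppv vzg cdm rdf jxo uaz wtki svr
Hunk 3: at line 2 remove [rdf,jxo,uaz] add [dic] -> 6 lines: xqppv vzg cdm dic wtki svr
Hunk 4: at line 1 remove [cdm,dic] add [cbr] -> 5 lines: xqppv vzg cbr wtki svr
Final line 3: cbr

Answer: cbr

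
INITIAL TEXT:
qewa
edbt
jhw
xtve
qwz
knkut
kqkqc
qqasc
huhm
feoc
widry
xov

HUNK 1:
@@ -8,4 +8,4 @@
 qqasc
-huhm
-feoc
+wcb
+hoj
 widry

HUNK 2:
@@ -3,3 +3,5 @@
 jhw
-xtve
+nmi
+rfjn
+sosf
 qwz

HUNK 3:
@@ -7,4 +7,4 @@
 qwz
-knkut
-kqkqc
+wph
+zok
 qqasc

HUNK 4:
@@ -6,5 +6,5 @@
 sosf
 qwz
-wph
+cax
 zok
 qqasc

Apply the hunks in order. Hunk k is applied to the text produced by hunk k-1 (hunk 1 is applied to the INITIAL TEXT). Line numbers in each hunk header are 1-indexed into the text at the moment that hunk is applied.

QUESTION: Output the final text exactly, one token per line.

Hunk 1: at line 8 remove [huhm,feoc] add [wcb,hoj] -> 12 lines: qewa edbt jhw xtve qwz knkut kqkqc qqasc wcb hoj widry xov
Hunk 2: at line 3 remove [xtve] add [nmi,rfjn,sosf] -> 14 lines: qewa edbt jhw nmi rfjn sosf qwz knkut kqkqc qqasc wcb hoj widry xov
Hunk 3: at line 7 remove [knkut,kqkqc] add [wph,zok] -> 14 lines: qewa edbt jhw nmi rfjn sosf qwz wph zok qqasc wcb hoj widry xov
Hunk 4: at line 6 remove [wph] add [cax] -> 14 lines: qewa edbt jhw nmi rfjn sosf qwz cax zok qqasc wcb hoj widry xov

Answer: qewa
edbt
jhw
nmi
rfjn
sosf
qwz
cax
zok
qqasc
wcb
hoj
widry
xov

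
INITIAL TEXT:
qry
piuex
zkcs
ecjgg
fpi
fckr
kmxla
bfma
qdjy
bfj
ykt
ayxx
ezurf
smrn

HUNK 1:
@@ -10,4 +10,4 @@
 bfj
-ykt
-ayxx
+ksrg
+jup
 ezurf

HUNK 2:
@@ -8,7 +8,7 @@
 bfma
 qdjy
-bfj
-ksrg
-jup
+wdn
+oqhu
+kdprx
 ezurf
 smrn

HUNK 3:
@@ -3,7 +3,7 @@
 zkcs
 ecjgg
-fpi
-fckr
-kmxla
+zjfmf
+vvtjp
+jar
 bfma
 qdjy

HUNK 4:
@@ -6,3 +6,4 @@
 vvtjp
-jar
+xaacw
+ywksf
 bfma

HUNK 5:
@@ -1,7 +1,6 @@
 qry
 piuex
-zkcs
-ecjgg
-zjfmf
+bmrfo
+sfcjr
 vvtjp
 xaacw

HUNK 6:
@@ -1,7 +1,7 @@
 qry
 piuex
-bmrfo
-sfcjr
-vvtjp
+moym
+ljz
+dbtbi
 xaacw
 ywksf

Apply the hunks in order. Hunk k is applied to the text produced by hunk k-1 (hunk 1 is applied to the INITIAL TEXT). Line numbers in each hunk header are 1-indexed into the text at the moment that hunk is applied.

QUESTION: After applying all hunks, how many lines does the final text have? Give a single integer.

Answer: 14

Derivation:
Hunk 1: at line 10 remove [ykt,ayxx] add [ksrg,jup] -> 14 lines: qry piuex zkcs ecjgg fpi fckr kmxla bfma qdjy bfj ksrg jup ezurf smrn
Hunk 2: at line 8 remove [bfj,ksrg,jup] add [wdn,oqhu,kdprx] -> 14 lines: qry piuex zkcs ecjgg fpi fckr kmxla bfma qdjy wdn oqhu kdprx ezurf smrn
Hunk 3: at line 3 remove [fpi,fckr,kmxla] add [zjfmf,vvtjp,jar] -> 14 lines: qry piuex zkcs ecjgg zjfmf vvtjp jar bfma qdjy wdn oqhu kdprx ezurf smrn
Hunk 4: at line 6 remove [jar] add [xaacw,ywksf] -> 15 lines: qry piuex zkcs ecjgg zjfmf vvtjp xaacw ywksf bfma qdjy wdn oqhu kdprx ezurf smrn
Hunk 5: at line 1 remove [zkcs,ecjgg,zjfmf] add [bmrfo,sfcjr] -> 14 lines: qry piuex bmrfo sfcjr vvtjp xaacw ywksf bfma qdjy wdn oqhu kdprx ezurf smrn
Hunk 6: at line 1 remove [bmrfo,sfcjr,vvtjp] add [moym,ljz,dbtbi] -> 14 lines: qry piuex moym ljz dbtbi xaacw ywksf bfma qdjy wdn oqhu kdprx ezurf smrn
Final line count: 14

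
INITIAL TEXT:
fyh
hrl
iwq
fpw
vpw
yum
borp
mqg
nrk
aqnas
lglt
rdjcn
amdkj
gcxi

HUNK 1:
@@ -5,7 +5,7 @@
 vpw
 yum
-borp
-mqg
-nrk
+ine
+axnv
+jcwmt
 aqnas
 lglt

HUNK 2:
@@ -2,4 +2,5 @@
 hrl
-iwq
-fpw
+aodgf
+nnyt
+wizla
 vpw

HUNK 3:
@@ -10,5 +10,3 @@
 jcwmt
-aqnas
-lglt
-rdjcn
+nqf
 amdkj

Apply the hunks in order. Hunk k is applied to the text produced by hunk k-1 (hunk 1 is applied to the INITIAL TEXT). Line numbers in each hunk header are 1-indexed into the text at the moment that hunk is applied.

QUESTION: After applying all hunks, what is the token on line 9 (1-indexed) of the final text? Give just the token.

Answer: axnv

Derivation:
Hunk 1: at line 5 remove [borp,mqg,nrk] add [ine,axnv,jcwmt] -> 14 lines: fyh hrl iwq fpw vpw yum ine axnv jcwmt aqnas lglt rdjcn amdkj gcxi
Hunk 2: at line 2 remove [iwq,fpw] add [aodgf,nnyt,wizla] -> 15 lines: fyh hrl aodgf nnyt wizla vpw yum ine axnv jcwmt aqnas lglt rdjcn amdkj gcxi
Hunk 3: at line 10 remove [aqnas,lglt,rdjcn] add [nqf] -> 13 lines: fyh hrl aodgf nnyt wizla vpw yum ine axnv jcwmt nqf amdkj gcxi
Final line 9: axnv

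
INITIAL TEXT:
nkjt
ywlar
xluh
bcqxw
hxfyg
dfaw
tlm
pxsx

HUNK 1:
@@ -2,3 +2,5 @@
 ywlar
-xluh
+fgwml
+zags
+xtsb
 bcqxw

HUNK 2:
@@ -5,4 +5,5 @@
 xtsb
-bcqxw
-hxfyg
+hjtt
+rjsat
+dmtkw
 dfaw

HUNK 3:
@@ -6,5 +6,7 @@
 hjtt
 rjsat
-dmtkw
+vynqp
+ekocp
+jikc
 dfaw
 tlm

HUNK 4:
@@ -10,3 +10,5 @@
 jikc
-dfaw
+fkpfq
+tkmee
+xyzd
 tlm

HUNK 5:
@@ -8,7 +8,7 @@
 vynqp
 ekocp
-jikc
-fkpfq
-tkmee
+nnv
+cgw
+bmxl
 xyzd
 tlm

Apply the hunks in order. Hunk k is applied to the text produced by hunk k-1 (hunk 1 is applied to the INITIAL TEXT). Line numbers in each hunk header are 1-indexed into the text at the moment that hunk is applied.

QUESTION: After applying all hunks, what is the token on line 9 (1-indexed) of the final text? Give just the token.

Hunk 1: at line 2 remove [xluh] add [fgwml,zags,xtsb] -> 10 lines: nkjt ywlar fgwml zags xtsb bcqxw hxfyg dfaw tlm pxsx
Hunk 2: at line 5 remove [bcqxw,hxfyg] add [hjtt,rjsat,dmtkw] -> 11 lines: nkjt ywlar fgwml zags xtsb hjtt rjsat dmtkw dfaw tlm pxsx
Hunk 3: at line 6 remove [dmtkw] add [vynqp,ekocp,jikc] -> 13 lines: nkjt ywlar fgwml zags xtsb hjtt rjsat vynqp ekocp jikc dfaw tlm pxsx
Hunk 4: at line 10 remove [dfaw] add [fkpfq,tkmee,xyzd] -> 15 lines: nkjt ywlar fgwml zags xtsb hjtt rjsat vynqp ekocp jikc fkpfq tkmee xyzd tlm pxsx
Hunk 5: at line 8 remove [jikc,fkpfq,tkmee] add [nnv,cgw,bmxl] -> 15 lines: nkjt ywlar fgwml zags xtsb hjtt rjsat vynqp ekocp nnv cgw bmxl xyzd tlm pxsx
Final line 9: ekocp

Answer: ekocp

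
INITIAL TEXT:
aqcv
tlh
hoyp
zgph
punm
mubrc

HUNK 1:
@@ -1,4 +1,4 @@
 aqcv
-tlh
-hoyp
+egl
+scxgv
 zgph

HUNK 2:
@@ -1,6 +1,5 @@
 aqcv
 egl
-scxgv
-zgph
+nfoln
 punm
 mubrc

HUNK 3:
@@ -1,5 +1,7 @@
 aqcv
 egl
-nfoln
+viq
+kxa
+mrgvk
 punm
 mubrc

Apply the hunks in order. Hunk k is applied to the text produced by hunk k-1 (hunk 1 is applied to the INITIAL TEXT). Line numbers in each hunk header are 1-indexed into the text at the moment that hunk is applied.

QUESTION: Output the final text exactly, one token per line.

Hunk 1: at line 1 remove [tlh,hoyp] add [egl,scxgv] -> 6 lines: aqcv egl scxgv zgph punm mubrc
Hunk 2: at line 1 remove [scxgv,zgph] add [nfoln] -> 5 lines: aqcv egl nfoln punm mubrc
Hunk 3: at line 1 remove [nfoln] add [viq,kxa,mrgvk] -> 7 lines: aqcv egl viq kxa mrgvk punm mubrc

Answer: aqcv
egl
viq
kxa
mrgvk
punm
mubrc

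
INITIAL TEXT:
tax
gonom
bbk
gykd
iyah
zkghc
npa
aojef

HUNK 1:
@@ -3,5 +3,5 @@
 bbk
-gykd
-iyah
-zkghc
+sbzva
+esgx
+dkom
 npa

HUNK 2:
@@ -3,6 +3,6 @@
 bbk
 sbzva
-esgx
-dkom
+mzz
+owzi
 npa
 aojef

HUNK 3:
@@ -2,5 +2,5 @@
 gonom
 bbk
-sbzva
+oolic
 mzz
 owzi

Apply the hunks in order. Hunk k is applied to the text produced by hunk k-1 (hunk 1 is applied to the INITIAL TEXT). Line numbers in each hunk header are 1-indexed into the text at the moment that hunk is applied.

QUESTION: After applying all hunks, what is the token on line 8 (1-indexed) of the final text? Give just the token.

Answer: aojef

Derivation:
Hunk 1: at line 3 remove [gykd,iyah,zkghc] add [sbzva,esgx,dkom] -> 8 lines: tax gonom bbk sbzva esgx dkom npa aojef
Hunk 2: at line 3 remove [esgx,dkom] add [mzz,owzi] -> 8 lines: tax gonom bbk sbzva mzz owzi npa aojef
Hunk 3: at line 2 remove [sbzva] add [oolic] -> 8 lines: tax gonom bbk oolic mzz owzi npa aojef
Final line 8: aojef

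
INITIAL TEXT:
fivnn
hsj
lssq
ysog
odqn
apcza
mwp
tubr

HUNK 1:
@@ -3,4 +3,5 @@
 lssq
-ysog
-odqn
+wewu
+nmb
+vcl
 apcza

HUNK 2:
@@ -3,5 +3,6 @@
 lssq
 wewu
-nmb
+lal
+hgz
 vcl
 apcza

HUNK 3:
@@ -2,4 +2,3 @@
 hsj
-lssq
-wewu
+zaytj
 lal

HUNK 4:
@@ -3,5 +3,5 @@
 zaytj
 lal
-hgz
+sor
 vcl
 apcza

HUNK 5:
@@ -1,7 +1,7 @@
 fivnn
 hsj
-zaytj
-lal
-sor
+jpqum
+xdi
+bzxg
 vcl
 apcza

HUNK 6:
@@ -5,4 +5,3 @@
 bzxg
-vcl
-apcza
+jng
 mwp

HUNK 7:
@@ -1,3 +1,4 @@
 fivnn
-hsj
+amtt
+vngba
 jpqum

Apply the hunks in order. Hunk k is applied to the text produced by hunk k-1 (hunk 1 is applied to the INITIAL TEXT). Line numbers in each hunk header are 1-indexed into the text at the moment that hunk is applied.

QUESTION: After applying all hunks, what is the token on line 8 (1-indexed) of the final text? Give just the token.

Answer: mwp

Derivation:
Hunk 1: at line 3 remove [ysog,odqn] add [wewu,nmb,vcl] -> 9 lines: fivnn hsj lssq wewu nmb vcl apcza mwp tubr
Hunk 2: at line 3 remove [nmb] add [lal,hgz] -> 10 lines: fivnn hsj lssq wewu lal hgz vcl apcza mwp tubr
Hunk 3: at line 2 remove [lssq,wewu] add [zaytj] -> 9 lines: fivnn hsj zaytj lal hgz vcl apcza mwp tubr
Hunk 4: at line 3 remove [hgz] add [sor] -> 9 lines: fivnn hsj zaytj lal sor vcl apcza mwp tubr
Hunk 5: at line 1 remove [zaytj,lal,sor] add [jpqum,xdi,bzxg] -> 9 lines: fivnn hsj jpqum xdi bzxg vcl apcza mwp tubr
Hunk 6: at line 5 remove [vcl,apcza] add [jng] -> 8 lines: fivnn hsj jpqum xdi bzxg jng mwp tubr
Hunk 7: at line 1 remove [hsj] add [amtt,vngba] -> 9 lines: fivnn amtt vngba jpqum xdi bzxg jng mwp tubr
Final line 8: mwp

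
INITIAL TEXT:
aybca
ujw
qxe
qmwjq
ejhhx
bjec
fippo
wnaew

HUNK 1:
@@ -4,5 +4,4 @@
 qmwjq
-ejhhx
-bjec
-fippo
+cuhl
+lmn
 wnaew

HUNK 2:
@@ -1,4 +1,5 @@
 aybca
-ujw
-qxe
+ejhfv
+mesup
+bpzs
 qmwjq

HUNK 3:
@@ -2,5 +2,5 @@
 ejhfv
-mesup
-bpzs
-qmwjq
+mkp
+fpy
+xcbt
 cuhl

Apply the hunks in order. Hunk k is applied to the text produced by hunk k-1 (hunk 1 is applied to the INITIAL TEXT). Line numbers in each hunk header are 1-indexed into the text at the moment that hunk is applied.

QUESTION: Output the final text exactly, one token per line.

Hunk 1: at line 4 remove [ejhhx,bjec,fippo] add [cuhl,lmn] -> 7 lines: aybca ujw qxe qmwjq cuhl lmn wnaew
Hunk 2: at line 1 remove [ujw,qxe] add [ejhfv,mesup,bpzs] -> 8 lines: aybca ejhfv mesup bpzs qmwjq cuhl lmn wnaew
Hunk 3: at line 2 remove [mesup,bpzs,qmwjq] add [mkp,fpy,xcbt] -> 8 lines: aybca ejhfv mkp fpy xcbt cuhl lmn wnaew

Answer: aybca
ejhfv
mkp
fpy
xcbt
cuhl
lmn
wnaew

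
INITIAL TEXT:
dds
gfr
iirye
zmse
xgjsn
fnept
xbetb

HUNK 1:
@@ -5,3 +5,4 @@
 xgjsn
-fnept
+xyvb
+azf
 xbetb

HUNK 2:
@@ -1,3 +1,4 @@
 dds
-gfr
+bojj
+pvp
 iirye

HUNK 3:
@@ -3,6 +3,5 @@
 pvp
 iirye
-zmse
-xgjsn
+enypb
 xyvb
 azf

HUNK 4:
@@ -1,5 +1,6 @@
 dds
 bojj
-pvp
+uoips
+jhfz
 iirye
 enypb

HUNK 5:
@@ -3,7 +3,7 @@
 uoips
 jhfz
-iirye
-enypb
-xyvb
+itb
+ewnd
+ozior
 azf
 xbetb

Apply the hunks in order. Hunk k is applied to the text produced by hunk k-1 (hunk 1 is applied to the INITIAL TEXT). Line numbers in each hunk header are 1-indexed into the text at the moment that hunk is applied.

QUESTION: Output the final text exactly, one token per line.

Hunk 1: at line 5 remove [fnept] add [xyvb,azf] -> 8 lines: dds gfr iirye zmse xgjsn xyvb azf xbetb
Hunk 2: at line 1 remove [gfr] add [bojj,pvp] -> 9 lines: dds bojj pvp iirye zmse xgjsn xyvb azf xbetb
Hunk 3: at line 3 remove [zmse,xgjsn] add [enypb] -> 8 lines: dds bojj pvp iirye enypb xyvb azf xbetb
Hunk 4: at line 1 remove [pvp] add [uoips,jhfz] -> 9 lines: dds bojj uoips jhfz iirye enypb xyvb azf xbetb
Hunk 5: at line 3 remove [iirye,enypb,xyvb] add [itb,ewnd,ozior] -> 9 lines: dds bojj uoips jhfz itb ewnd ozior azf xbetb

Answer: dds
bojj
uoips
jhfz
itb
ewnd
ozior
azf
xbetb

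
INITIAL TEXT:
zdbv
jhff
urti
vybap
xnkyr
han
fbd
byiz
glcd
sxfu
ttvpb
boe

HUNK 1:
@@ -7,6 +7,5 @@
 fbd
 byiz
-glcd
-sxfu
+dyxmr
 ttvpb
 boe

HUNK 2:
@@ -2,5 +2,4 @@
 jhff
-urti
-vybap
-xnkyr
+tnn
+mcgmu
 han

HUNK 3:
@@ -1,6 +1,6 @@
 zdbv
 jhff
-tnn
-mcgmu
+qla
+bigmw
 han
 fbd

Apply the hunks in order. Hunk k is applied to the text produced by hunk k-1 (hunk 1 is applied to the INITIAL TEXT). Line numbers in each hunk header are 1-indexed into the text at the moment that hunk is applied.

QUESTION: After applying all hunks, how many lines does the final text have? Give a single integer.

Hunk 1: at line 7 remove [glcd,sxfu] add [dyxmr] -> 11 lines: zdbv jhff urti vybap xnkyr han fbd byiz dyxmr ttvpb boe
Hunk 2: at line 2 remove [urti,vybap,xnkyr] add [tnn,mcgmu] -> 10 lines: zdbv jhff tnn mcgmu han fbd byiz dyxmr ttvpb boe
Hunk 3: at line 1 remove [tnn,mcgmu] add [qla,bigmw] -> 10 lines: zdbv jhff qla bigmw han fbd byiz dyxmr ttvpb boe
Final line count: 10

Answer: 10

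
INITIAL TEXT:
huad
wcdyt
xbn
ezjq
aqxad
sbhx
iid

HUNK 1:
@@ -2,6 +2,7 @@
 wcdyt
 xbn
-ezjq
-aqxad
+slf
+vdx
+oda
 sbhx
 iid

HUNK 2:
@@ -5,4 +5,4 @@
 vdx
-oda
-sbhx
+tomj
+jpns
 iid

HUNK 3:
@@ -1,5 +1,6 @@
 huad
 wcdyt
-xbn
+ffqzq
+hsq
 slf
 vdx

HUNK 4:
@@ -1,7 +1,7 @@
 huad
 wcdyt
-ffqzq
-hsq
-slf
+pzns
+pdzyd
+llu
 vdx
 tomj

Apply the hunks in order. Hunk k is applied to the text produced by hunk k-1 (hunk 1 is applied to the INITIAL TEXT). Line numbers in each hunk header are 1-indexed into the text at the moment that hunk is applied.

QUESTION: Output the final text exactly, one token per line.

Hunk 1: at line 2 remove [ezjq,aqxad] add [slf,vdx,oda] -> 8 lines: huad wcdyt xbn slf vdx oda sbhx iid
Hunk 2: at line 5 remove [oda,sbhx] add [tomj,jpns] -> 8 lines: huad wcdyt xbn slf vdx tomj jpns iid
Hunk 3: at line 1 remove [xbn] add [ffqzq,hsq] -> 9 lines: huad wcdyt ffqzq hsq slf vdx tomj jpns iid
Hunk 4: at line 1 remove [ffqzq,hsq,slf] add [pzns,pdzyd,llu] -> 9 lines: huad wcdyt pzns pdzyd llu vdx tomj jpns iid

Answer: huad
wcdyt
pzns
pdzyd
llu
vdx
tomj
jpns
iid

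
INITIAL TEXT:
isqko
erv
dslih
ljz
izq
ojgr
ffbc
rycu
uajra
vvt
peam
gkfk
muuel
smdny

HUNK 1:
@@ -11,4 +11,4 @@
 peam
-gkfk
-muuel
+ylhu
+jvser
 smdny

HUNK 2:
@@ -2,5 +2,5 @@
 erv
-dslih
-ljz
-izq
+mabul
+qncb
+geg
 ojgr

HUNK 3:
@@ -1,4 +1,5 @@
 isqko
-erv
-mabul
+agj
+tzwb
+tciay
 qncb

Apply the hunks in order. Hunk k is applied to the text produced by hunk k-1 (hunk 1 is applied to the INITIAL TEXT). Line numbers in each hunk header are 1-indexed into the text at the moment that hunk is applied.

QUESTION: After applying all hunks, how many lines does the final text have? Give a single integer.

Hunk 1: at line 11 remove [gkfk,muuel] add [ylhu,jvser] -> 14 lines: isqko erv dslih ljz izq ojgr ffbc rycu uajra vvt peam ylhu jvser smdny
Hunk 2: at line 2 remove [dslih,ljz,izq] add [mabul,qncb,geg] -> 14 lines: isqko erv mabul qncb geg ojgr ffbc rycu uajra vvt peam ylhu jvser smdny
Hunk 3: at line 1 remove [erv,mabul] add [agj,tzwb,tciay] -> 15 lines: isqko agj tzwb tciay qncb geg ojgr ffbc rycu uajra vvt peam ylhu jvser smdny
Final line count: 15

Answer: 15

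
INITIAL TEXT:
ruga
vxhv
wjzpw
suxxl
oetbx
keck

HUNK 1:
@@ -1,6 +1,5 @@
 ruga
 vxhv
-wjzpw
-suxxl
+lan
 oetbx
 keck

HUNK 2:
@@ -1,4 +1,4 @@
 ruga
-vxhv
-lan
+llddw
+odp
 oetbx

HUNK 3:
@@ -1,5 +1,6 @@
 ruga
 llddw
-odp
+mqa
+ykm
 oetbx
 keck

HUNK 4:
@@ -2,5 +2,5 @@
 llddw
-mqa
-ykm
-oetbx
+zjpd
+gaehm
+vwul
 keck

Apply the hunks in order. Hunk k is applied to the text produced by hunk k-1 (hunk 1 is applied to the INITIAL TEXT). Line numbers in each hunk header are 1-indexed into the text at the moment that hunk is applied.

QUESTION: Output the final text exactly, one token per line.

Hunk 1: at line 1 remove [wjzpw,suxxl] add [lan] -> 5 lines: ruga vxhv lan oetbx keck
Hunk 2: at line 1 remove [vxhv,lan] add [llddw,odp] -> 5 lines: ruga llddw odp oetbx keck
Hunk 3: at line 1 remove [odp] add [mqa,ykm] -> 6 lines: ruga llddw mqa ykm oetbx keck
Hunk 4: at line 2 remove [mqa,ykm,oetbx] add [zjpd,gaehm,vwul] -> 6 lines: ruga llddw zjpd gaehm vwul keck

Answer: ruga
llddw
zjpd
gaehm
vwul
keck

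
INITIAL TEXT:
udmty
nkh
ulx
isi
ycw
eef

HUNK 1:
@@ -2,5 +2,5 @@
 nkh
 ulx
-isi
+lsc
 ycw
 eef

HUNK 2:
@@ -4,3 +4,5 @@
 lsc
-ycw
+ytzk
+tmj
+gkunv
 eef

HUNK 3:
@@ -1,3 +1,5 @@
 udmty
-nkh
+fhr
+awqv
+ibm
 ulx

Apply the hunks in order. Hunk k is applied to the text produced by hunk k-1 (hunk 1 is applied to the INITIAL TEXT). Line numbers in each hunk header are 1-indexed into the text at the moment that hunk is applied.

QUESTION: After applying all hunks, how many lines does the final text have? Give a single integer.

Hunk 1: at line 2 remove [isi] add [lsc] -> 6 lines: udmty nkh ulx lsc ycw eef
Hunk 2: at line 4 remove [ycw] add [ytzk,tmj,gkunv] -> 8 lines: udmty nkh ulx lsc ytzk tmj gkunv eef
Hunk 3: at line 1 remove [nkh] add [fhr,awqv,ibm] -> 10 lines: udmty fhr awqv ibm ulx lsc ytzk tmj gkunv eef
Final line count: 10

Answer: 10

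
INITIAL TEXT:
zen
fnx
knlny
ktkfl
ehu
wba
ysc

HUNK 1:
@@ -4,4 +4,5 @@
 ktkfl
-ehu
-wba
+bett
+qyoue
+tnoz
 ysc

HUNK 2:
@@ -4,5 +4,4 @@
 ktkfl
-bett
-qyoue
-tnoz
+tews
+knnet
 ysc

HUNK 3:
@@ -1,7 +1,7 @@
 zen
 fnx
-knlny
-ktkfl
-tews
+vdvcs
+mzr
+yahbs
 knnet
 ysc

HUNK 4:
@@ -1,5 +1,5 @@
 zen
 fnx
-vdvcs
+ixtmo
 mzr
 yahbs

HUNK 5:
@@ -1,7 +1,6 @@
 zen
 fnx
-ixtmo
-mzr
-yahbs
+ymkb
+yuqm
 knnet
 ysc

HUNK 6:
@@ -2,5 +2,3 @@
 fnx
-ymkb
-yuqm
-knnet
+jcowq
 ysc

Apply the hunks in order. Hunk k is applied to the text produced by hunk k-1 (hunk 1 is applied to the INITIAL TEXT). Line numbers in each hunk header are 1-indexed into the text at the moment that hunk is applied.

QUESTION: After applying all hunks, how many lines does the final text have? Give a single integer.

Answer: 4

Derivation:
Hunk 1: at line 4 remove [ehu,wba] add [bett,qyoue,tnoz] -> 8 lines: zen fnx knlny ktkfl bett qyoue tnoz ysc
Hunk 2: at line 4 remove [bett,qyoue,tnoz] add [tews,knnet] -> 7 lines: zen fnx knlny ktkfl tews knnet ysc
Hunk 3: at line 1 remove [knlny,ktkfl,tews] add [vdvcs,mzr,yahbs] -> 7 lines: zen fnx vdvcs mzr yahbs knnet ysc
Hunk 4: at line 1 remove [vdvcs] add [ixtmo] -> 7 lines: zen fnx ixtmo mzr yahbs knnet ysc
Hunk 5: at line 1 remove [ixtmo,mzr,yahbs] add [ymkb,yuqm] -> 6 lines: zen fnx ymkb yuqm knnet ysc
Hunk 6: at line 2 remove [ymkb,yuqm,knnet] add [jcowq] -> 4 lines: zen fnx jcowq ysc
Final line count: 4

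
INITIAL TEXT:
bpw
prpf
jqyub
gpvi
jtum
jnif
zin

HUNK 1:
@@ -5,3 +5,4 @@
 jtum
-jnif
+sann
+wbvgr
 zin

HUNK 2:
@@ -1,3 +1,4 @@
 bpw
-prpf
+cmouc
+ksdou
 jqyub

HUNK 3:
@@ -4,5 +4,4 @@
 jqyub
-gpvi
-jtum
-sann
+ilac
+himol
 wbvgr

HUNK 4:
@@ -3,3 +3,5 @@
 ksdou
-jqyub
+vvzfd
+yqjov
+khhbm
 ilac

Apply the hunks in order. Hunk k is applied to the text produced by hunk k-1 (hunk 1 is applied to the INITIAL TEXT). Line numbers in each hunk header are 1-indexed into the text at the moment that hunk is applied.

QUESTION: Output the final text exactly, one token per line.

Answer: bpw
cmouc
ksdou
vvzfd
yqjov
khhbm
ilac
himol
wbvgr
zin

Derivation:
Hunk 1: at line 5 remove [jnif] add [sann,wbvgr] -> 8 lines: bpw prpf jqyub gpvi jtum sann wbvgr zin
Hunk 2: at line 1 remove [prpf] add [cmouc,ksdou] -> 9 lines: bpw cmouc ksdou jqyub gpvi jtum sann wbvgr zin
Hunk 3: at line 4 remove [gpvi,jtum,sann] add [ilac,himol] -> 8 lines: bpw cmouc ksdou jqyub ilac himol wbvgr zin
Hunk 4: at line 3 remove [jqyub] add [vvzfd,yqjov,khhbm] -> 10 lines: bpw cmouc ksdou vvzfd yqjov khhbm ilac himol wbvgr zin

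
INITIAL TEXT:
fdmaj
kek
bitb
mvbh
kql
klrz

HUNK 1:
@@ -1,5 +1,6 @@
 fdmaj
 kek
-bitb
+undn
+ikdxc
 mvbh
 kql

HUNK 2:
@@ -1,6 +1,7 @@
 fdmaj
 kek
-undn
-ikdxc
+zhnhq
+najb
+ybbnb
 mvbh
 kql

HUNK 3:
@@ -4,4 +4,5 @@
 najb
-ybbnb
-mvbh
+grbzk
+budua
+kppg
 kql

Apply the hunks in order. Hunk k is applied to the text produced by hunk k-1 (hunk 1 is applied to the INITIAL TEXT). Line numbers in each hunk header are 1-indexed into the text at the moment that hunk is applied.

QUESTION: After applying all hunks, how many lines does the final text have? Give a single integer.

Answer: 9

Derivation:
Hunk 1: at line 1 remove [bitb] add [undn,ikdxc] -> 7 lines: fdmaj kek undn ikdxc mvbh kql klrz
Hunk 2: at line 1 remove [undn,ikdxc] add [zhnhq,najb,ybbnb] -> 8 lines: fdmaj kek zhnhq najb ybbnb mvbh kql klrz
Hunk 3: at line 4 remove [ybbnb,mvbh] add [grbzk,budua,kppg] -> 9 lines: fdmaj kek zhnhq najb grbzk budua kppg kql klrz
Final line count: 9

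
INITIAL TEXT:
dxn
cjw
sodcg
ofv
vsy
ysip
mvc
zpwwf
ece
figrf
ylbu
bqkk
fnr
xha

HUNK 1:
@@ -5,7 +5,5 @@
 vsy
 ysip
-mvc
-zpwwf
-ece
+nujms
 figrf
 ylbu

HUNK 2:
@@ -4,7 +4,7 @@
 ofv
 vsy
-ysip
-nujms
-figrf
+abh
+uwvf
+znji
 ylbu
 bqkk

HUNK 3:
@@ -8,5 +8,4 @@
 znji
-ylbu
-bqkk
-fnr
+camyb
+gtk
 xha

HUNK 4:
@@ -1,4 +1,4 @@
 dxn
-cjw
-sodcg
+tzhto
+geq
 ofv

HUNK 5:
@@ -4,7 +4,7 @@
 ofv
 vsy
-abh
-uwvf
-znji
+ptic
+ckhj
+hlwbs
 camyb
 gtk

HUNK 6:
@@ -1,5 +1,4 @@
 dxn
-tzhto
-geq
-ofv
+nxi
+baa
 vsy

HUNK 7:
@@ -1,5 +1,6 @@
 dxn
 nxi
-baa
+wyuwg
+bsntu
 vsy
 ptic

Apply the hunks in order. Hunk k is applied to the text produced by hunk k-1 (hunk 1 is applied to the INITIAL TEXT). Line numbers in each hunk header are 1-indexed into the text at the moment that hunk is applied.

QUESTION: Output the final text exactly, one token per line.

Hunk 1: at line 5 remove [mvc,zpwwf,ece] add [nujms] -> 12 lines: dxn cjw sodcg ofv vsy ysip nujms figrf ylbu bqkk fnr xha
Hunk 2: at line 4 remove [ysip,nujms,figrf] add [abh,uwvf,znji] -> 12 lines: dxn cjw sodcg ofv vsy abh uwvf znji ylbu bqkk fnr xha
Hunk 3: at line 8 remove [ylbu,bqkk,fnr] add [camyb,gtk] -> 11 lines: dxn cjw sodcg ofv vsy abh uwvf znji camyb gtk xha
Hunk 4: at line 1 remove [cjw,sodcg] add [tzhto,geq] -> 11 lines: dxn tzhto geq ofv vsy abh uwvf znji camyb gtk xha
Hunk 5: at line 4 remove [abh,uwvf,znji] add [ptic,ckhj,hlwbs] -> 11 lines: dxn tzhto geq ofv vsy ptic ckhj hlwbs camyb gtk xha
Hunk 6: at line 1 remove [tzhto,geq,ofv] add [nxi,baa] -> 10 lines: dxn nxi baa vsy ptic ckhj hlwbs camyb gtk xha
Hunk 7: at line 1 remove [baa] add [wyuwg,bsntu] -> 11 lines: dxn nxi wyuwg bsntu vsy ptic ckhj hlwbs camyb gtk xha

Answer: dxn
nxi
wyuwg
bsntu
vsy
ptic
ckhj
hlwbs
camyb
gtk
xha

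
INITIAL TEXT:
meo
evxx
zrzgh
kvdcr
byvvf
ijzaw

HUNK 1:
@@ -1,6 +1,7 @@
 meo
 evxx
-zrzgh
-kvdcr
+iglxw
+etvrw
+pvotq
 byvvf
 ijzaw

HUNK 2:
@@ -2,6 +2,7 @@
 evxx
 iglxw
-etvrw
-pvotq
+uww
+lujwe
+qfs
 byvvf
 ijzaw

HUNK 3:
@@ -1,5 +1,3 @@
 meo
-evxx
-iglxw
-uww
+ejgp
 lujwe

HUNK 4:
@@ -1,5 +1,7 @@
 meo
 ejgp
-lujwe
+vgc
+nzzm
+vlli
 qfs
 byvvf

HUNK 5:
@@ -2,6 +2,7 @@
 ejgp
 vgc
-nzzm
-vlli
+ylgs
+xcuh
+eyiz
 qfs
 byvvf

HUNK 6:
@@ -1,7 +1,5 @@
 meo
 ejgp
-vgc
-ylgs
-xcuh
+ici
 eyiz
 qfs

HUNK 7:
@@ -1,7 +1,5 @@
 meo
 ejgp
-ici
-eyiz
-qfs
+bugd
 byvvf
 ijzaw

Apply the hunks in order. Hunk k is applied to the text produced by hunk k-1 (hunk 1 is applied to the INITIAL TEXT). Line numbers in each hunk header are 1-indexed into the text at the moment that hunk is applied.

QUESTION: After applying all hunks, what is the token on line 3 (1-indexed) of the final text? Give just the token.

Hunk 1: at line 1 remove [zrzgh,kvdcr] add [iglxw,etvrw,pvotq] -> 7 lines: meo evxx iglxw etvrw pvotq byvvf ijzaw
Hunk 2: at line 2 remove [etvrw,pvotq] add [uww,lujwe,qfs] -> 8 lines: meo evxx iglxw uww lujwe qfs byvvf ijzaw
Hunk 3: at line 1 remove [evxx,iglxw,uww] add [ejgp] -> 6 lines: meo ejgp lujwe qfs byvvf ijzaw
Hunk 4: at line 1 remove [lujwe] add [vgc,nzzm,vlli] -> 8 lines: meo ejgp vgc nzzm vlli qfs byvvf ijzaw
Hunk 5: at line 2 remove [nzzm,vlli] add [ylgs,xcuh,eyiz] -> 9 lines: meo ejgp vgc ylgs xcuh eyiz qfs byvvf ijzaw
Hunk 6: at line 1 remove [vgc,ylgs,xcuh] add [ici] -> 7 lines: meo ejgp ici eyiz qfs byvvf ijzaw
Hunk 7: at line 1 remove [ici,eyiz,qfs] add [bugd] -> 5 lines: meo ejgp bugd byvvf ijzaw
Final line 3: bugd

Answer: bugd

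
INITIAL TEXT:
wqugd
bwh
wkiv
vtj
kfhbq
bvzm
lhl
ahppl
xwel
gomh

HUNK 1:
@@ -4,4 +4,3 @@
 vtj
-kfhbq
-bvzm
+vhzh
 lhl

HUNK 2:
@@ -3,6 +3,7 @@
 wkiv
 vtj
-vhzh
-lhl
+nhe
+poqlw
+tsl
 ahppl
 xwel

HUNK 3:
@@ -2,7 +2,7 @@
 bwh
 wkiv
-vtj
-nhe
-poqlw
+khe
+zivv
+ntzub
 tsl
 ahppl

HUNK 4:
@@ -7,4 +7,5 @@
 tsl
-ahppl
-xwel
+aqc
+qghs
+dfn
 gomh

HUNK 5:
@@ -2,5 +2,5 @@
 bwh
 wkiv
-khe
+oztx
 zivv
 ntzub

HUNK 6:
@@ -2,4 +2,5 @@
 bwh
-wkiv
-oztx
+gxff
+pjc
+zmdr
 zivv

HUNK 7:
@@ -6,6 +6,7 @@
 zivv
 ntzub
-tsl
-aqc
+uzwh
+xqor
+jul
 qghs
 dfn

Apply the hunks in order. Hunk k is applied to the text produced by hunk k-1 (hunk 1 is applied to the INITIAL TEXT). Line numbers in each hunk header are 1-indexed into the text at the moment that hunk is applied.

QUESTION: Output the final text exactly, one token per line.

Answer: wqugd
bwh
gxff
pjc
zmdr
zivv
ntzub
uzwh
xqor
jul
qghs
dfn
gomh

Derivation:
Hunk 1: at line 4 remove [kfhbq,bvzm] add [vhzh] -> 9 lines: wqugd bwh wkiv vtj vhzh lhl ahppl xwel gomh
Hunk 2: at line 3 remove [vhzh,lhl] add [nhe,poqlw,tsl] -> 10 lines: wqugd bwh wkiv vtj nhe poqlw tsl ahppl xwel gomh
Hunk 3: at line 2 remove [vtj,nhe,poqlw] add [khe,zivv,ntzub] -> 10 lines: wqugd bwh wkiv khe zivv ntzub tsl ahppl xwel gomh
Hunk 4: at line 7 remove [ahppl,xwel] add [aqc,qghs,dfn] -> 11 lines: wqugd bwh wkiv khe zivv ntzub tsl aqc qghs dfn gomh
Hunk 5: at line 2 remove [khe] add [oztx] -> 11 lines: wqugd bwh wkiv oztx zivv ntzub tsl aqc qghs dfn gomh
Hunk 6: at line 2 remove [wkiv,oztx] add [gxff,pjc,zmdr] -> 12 lines: wqugd bwh gxff pjc zmdr zivv ntzub tsl aqc qghs dfn gomh
Hunk 7: at line 6 remove [tsl,aqc] add [uzwh,xqor,jul] -> 13 lines: wqugd bwh gxff pjc zmdr zivv ntzub uzwh xqor jul qghs dfn gomh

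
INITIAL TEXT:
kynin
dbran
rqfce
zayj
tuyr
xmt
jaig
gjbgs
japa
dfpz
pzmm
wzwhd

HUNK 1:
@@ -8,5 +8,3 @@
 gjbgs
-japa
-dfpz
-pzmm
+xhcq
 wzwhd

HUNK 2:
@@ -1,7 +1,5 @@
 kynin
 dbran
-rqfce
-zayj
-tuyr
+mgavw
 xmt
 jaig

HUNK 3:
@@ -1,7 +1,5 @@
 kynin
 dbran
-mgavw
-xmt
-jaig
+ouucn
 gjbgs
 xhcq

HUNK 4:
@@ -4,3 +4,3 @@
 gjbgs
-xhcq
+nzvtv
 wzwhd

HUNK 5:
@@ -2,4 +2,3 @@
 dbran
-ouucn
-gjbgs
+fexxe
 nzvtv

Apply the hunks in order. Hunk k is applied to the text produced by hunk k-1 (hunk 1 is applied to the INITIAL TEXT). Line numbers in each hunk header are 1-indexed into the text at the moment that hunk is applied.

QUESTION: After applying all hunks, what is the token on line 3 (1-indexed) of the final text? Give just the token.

Hunk 1: at line 8 remove [japa,dfpz,pzmm] add [xhcq] -> 10 lines: kynin dbran rqfce zayj tuyr xmt jaig gjbgs xhcq wzwhd
Hunk 2: at line 1 remove [rqfce,zayj,tuyr] add [mgavw] -> 8 lines: kynin dbran mgavw xmt jaig gjbgs xhcq wzwhd
Hunk 3: at line 1 remove [mgavw,xmt,jaig] add [ouucn] -> 6 lines: kynin dbran ouucn gjbgs xhcq wzwhd
Hunk 4: at line 4 remove [xhcq] add [nzvtv] -> 6 lines: kynin dbran ouucn gjbgs nzvtv wzwhd
Hunk 5: at line 2 remove [ouucn,gjbgs] add [fexxe] -> 5 lines: kynin dbran fexxe nzvtv wzwhd
Final line 3: fexxe

Answer: fexxe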